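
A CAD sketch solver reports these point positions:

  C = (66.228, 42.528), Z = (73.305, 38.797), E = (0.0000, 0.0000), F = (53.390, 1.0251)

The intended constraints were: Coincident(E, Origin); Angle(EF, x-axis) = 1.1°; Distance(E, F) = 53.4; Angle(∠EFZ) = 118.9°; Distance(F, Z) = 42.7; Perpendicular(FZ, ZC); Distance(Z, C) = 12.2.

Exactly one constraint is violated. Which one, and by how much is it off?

Distance(Z, C) = 12.2 — off by 4.20.

E = (0.00, 0.00) ✓; EF at 1.100° ✓; |EF| = 53.40 ✓; ∠EFZ = 118.9° ✓; |FZ| = 42.70 ✓; ∠(FZ, ZC) = 90.00° ✓; |ZC| = 8.000 ✗.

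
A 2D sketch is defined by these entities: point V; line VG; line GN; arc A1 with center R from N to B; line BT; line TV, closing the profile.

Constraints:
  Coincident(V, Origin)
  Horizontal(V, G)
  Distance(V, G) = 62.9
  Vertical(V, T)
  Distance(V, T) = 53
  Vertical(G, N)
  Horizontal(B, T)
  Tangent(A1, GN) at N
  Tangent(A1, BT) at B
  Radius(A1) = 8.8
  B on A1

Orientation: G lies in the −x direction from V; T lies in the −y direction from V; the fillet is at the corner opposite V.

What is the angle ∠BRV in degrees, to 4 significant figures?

129.2°

V is at the origin; V and G share the same y with |VG| = 62.9 and G on the −x side, so G = (-62.90, 0.000). V and T share the same x with |VT| = 53.0 and T on the −y side, so T = (0.000, -53.00). The virtual corner opposite V is at (-62.90, -53.00). Tangency of A1 to GN means the radius RN is perpendicular to GN and since A1 is tangent to BT there, RB ⟂ BT, with radius 8.8, so the center R sits 8.8 in from both sides at R = (-54.10, -44.20). That places the tangent points at N = (-62.90, -44.20) on GN and B = (-54.10, -53.00) on BT. Then cos ∠BRV = RB·RV / (|RB||RV|), giving 129.2°.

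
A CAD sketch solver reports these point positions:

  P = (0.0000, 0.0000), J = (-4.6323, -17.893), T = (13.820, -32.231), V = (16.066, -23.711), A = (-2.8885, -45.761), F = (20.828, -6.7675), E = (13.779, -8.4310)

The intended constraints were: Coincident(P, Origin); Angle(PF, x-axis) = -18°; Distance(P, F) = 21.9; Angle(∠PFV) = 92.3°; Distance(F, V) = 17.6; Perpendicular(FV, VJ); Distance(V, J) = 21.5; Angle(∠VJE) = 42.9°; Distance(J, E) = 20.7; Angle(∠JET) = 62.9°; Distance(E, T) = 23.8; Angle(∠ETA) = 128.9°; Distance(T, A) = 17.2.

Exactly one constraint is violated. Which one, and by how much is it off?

Distance(T, A) = 17.2 — off by 4.30.

P = (0.00, 0.00) ✓; PF at -18.00° ✓; |PF| = 21.90 ✓; ∠PFV = 92.30° ✓; |FV| = 17.60 ✓; ∠(FV, VJ) = 90.00° ✓; |VJ| = 21.50 ✓; ∠VJE = 42.90° ✓; |JE| = 20.70 ✓; ∠JET = 62.90° ✓; |ET| = 23.80 ✓; ∠ETA = 128.9° ✓; |TA| = 21.50 ✗.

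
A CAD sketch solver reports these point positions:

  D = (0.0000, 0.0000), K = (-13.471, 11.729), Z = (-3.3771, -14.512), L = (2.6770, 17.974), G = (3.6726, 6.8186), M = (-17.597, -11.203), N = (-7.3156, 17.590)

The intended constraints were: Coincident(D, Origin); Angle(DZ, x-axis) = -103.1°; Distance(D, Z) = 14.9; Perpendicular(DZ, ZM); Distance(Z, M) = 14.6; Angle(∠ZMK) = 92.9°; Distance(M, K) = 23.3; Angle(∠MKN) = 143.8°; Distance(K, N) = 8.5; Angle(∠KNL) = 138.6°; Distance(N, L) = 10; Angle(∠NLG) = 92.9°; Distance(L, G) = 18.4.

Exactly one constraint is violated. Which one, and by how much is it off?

Distance(L, G) = 18.4 — off by 7.20.

D = (0.00, 0.00) ✓; DZ at -103.1° ✓; |DZ| = 14.90 ✓; ∠(DZ, ZM) = 90.00° ✓; |ZM| = 14.60 ✓; ∠ZMK = 92.90° ✓; |MK| = 23.30 ✓; ∠MKN = 143.8° ✓; |KN| = 8.499 ✓; ∠KNL = 138.6° ✓; |NL| = 10.00 ✓; ∠NLG = 92.90° ✓; |LG| = 11.20 ✗.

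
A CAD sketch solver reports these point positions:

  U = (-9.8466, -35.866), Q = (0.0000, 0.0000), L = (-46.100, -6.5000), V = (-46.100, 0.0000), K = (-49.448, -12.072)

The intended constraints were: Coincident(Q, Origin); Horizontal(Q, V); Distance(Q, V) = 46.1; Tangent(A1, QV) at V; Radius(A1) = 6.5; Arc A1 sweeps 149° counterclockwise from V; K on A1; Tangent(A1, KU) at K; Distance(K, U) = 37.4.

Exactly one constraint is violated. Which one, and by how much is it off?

Distance(K, U) = 37.4 — off by 8.80.

Q = (0.00, 0.00) ✓; Q.y = 0.00, V.y = 0.00 ✓; |QV| = 46.10 ✓; ∠(LV, VQ) = 90.00° ✓; |LV| = 6.500 ✓; bearing(L→K) − bearing(L→V) = 149.0° ✓; |LK| = 6.500 ✓; ∠(LK, KU) = 90.00° ✓; |KU| = 46.20 ✗.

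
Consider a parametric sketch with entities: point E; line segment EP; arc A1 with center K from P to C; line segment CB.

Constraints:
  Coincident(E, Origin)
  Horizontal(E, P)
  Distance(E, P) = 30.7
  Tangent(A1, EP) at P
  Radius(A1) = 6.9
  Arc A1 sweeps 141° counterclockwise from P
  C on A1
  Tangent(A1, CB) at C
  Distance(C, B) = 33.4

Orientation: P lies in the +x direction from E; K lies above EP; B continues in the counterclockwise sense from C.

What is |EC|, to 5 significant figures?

37.126

E is at the origin; E and P share the same y with |EP| = 30.7 and P on the +x side, so P = (30.700, 0.0000). The tangent condition forces KP to be normal to EP, so K = P + (0, 6.9) = (30.700, 6.9000). On A1, P sits at bearing -90° from K; a 141° counterclockwise sweep puts C at bearing 51°, so C = K + 6.9·(cos 51°, sin 51°) = (35.042, 12.262). Then |EC| = |C − E| = 37.126.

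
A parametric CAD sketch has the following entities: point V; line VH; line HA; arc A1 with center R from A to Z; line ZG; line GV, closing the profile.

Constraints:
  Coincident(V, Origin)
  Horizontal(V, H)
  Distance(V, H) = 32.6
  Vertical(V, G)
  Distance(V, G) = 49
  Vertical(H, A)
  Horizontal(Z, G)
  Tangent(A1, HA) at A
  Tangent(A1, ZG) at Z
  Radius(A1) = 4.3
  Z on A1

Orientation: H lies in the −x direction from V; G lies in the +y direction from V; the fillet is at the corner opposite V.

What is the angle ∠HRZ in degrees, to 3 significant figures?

175°

V is at the origin; VH is horizontal with |VH| = 32.6 and H on the −x side, so H = (-32.6, 0.00). VG is vertical with |VG| = 49.0 and G on the +y side, so G = (0.00, 49.0). The virtual corner opposite V is at (-32.6, 49.0). Tangency of A1 to HA means the radius RA is perpendicular to HA and since A1 is tangent to ZG there, RZ ⟂ ZG, with radius 4.3, so the center R sits 4.3 in from both sides at R = (-28.3, 44.7). That places the tangent points at A = (-32.6, 44.7) on HA and Z = (-28.3, 49.0) on ZG. Then cos ∠HRZ = RH·RZ / (|RH||RZ|), giving 175°.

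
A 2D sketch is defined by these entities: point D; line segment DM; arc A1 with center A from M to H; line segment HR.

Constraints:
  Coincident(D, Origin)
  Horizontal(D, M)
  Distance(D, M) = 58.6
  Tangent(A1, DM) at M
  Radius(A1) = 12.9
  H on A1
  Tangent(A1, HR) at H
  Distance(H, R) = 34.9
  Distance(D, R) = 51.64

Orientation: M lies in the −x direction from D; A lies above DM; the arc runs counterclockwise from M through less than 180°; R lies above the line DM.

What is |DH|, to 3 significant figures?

47.4

Checks: D.y = 0.00, M.y = 0.00 ✓; |AM| = 12.90 ✓; |AH| = 12.90 ✓; ∠(AH, HR) = 90.00° ✓; |HR| = 34.90 ✓; |DR| = 51.64 ✓.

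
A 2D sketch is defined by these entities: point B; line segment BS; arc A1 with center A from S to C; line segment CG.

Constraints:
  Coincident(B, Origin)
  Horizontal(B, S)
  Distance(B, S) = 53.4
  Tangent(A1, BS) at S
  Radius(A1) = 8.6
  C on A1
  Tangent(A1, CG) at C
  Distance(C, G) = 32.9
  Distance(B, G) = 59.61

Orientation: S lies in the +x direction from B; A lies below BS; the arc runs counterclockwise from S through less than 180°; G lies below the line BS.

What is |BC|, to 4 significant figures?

45.55

Checks: B = (0.00, 0.00) ✓; |AC| = 8.600 ✓; ∠(AC, CG) = 90.00° ✓; |CG| = 32.90 ✓; |BG| = 59.61 ✓.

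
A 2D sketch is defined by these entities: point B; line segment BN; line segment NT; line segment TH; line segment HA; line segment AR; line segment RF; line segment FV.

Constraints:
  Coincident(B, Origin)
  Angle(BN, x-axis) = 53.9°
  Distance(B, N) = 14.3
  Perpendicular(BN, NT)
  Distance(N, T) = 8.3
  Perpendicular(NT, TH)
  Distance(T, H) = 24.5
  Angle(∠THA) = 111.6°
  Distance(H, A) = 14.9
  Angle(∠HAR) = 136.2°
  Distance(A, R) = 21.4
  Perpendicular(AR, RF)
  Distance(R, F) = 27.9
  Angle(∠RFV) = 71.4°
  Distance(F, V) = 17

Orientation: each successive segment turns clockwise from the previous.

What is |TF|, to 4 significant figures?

23.46

B is at the origin; BN runs at 53.9° with length 14.3, so N = (8.426, 11.55). BN is perpendicular to NT, so NT runs at -36.10°; with |NT| = 8.3, T = (15.13, 6.664). NT is perpendicular to TH, so TH runs at -126.1°; with |TH| = 24.5, H = (0.6965, -13.13). ∠THA = 111.6° gives HA at 165.5° from the x-axis; with |HA| = 14.9, A = (-13.73, -9.401). ∠HAR = 136.2° gives AR at 121.7° from the x-axis; with |AR| = 21.4, R = (-24.97, 8.806). AR ⟂ RF, so RF runs at 31.70°; with |RF| = 27.9, F = (-1.236, 23.47). Then |TF| = |F − T| = 23.46.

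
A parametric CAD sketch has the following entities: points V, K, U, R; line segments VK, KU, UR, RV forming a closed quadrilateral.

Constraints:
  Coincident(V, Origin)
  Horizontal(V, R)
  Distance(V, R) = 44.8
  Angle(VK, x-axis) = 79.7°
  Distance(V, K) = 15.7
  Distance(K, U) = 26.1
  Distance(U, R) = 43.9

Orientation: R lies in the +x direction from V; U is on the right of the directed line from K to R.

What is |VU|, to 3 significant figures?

10.9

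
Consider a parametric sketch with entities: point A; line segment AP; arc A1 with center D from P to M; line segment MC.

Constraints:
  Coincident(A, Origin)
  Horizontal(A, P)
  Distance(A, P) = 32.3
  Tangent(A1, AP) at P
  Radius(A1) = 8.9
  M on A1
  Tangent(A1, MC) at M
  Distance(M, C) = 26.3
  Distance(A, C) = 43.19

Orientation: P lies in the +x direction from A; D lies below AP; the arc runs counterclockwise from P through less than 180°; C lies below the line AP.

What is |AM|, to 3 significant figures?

25.2

A is at the origin; A and P share the same y with |AP| = 32.3 and P on the +x side, so P = (32.3, 0.00). Since A1 is tangent to AP there, DP ⟂ AP, so D = P + (0, -8.9) = (32.3, -8.90). Since DM ⟂ MC (tangency), |DC| = √(8.9² + 26.3²) = 27.8 regardless of where M sits on A1. So C lies on both circle(A, 43.19) and circle(D, 27.8); the below-AP intersection is C = (24.5, -35.6). M is the foot of the tangent from C: M = (23.4, -9.28).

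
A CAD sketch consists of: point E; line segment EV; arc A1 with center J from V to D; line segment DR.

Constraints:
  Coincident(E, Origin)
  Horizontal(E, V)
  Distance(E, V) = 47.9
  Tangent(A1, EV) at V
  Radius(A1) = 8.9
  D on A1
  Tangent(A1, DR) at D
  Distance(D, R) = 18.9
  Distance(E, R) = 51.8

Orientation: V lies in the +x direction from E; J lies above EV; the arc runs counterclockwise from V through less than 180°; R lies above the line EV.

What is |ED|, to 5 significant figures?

56.682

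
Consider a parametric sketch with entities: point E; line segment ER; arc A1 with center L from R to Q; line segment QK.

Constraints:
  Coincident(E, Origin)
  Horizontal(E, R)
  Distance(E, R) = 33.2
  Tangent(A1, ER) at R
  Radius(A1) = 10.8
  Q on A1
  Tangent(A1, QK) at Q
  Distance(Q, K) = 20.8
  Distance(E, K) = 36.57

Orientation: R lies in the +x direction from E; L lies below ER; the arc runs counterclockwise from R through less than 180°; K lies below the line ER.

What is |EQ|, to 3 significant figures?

24.5

E is at the origin; ER is horizontal with |ER| = 33.2 and R on the +x side, so R = (33.2, 0.00). A1 meets ER tangentially, so LR is at right angles to ER, so L = R + (0, -10.8) = (33.2, -10.8). Since LQ ⟂ QK (tangency), |LK| = √(10.8² + 20.8²) = 23.4 regardless of where Q sits on A1. So K lies on both circle(E, 36.57) and circle(L, 23.4); the below-ER intersection is K = (20.3, -30.4). Q is the foot of the tangent from K: Q = (22.5, -9.70).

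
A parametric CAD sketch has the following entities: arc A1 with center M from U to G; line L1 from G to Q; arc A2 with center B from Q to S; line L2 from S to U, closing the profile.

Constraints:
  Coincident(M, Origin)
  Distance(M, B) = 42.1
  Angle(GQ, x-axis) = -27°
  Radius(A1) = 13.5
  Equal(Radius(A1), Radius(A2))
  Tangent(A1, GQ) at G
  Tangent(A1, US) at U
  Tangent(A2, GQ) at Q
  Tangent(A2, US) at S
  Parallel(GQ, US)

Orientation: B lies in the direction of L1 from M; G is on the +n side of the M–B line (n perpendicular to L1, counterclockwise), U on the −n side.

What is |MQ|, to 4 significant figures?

44.21

The slot axis is L1's direction at -27.0°, so u = (cos -27.0°, sin -27.0°) = (0.8910, -0.4540) and n = (−sin -27.0°, cos -27.0°) = (0.4540, 0.8910). M is at the origin and B lies 42.1 along u from M, so B = 42.1·u = (37.51, -19.11). Tangency of A1 to both parallel lines with radius 13.5 puts G and U at M ± 13.5·n: G = (6.129, 12.03), U = (-6.129, -12.03). Equal radii place Q and S the same way about B: Q = B + 13.5·n = (43.64, -7.084), S = B − 13.5·n = (31.38, -31.14). Then |MQ| = |Q − M| = 44.21.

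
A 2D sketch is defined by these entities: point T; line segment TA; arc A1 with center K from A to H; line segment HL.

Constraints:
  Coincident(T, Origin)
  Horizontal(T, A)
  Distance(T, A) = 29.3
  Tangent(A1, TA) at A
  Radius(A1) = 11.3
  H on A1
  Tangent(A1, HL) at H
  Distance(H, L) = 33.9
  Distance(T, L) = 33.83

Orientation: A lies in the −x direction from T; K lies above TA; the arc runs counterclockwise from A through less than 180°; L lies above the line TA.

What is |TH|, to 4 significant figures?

20.45

T is at the origin; T and A share the same y with |TA| = 29.3 and A on the −x side, so A = (-29.30, 0.000). Tangency of A1 to TA means the radius KA is perpendicular to TA, so K = A + (0, 11.3) = (-29.30, 11.30). Since KH ⟂ HL (tangency), |KL| = √(11.3² + 33.9²) = 35.73 regardless of where H sits on A1. So L lies on both circle(T, 33.83) and circle(K, 35.73); the above-TA intersection is L = (-1.535, 33.80). H is the foot of the tangent from L: H = (-19.78, 5.220).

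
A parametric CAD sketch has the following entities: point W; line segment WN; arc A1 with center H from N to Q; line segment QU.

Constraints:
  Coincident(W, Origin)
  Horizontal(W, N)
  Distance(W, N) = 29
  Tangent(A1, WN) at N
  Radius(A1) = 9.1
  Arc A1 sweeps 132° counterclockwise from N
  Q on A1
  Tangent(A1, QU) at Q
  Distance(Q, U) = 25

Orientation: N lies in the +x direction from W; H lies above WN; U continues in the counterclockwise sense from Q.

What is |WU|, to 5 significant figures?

38.763

W is at the origin; WN is horizontal with |WN| = 29.0 and N on the +x side, so N = (29.000, 0.0000). A1 meets WN tangentially, so HN is at right angles to WN, so H = N + (0, 9.1) = (29.000, 9.1000). On A1, N sits at bearing -90° from H; a 132° counterclockwise sweep puts Q at bearing 42°, so Q = H + 9.1·(cos 42°, sin 42°) = (35.763, 15.189). Since A1 is tangent to QU there, HQ ⟂ QU, so QU runs along (−sin 42°, cos 42°); with |QU| = 25.0, U = (19.034, 33.768). Then |WU| = |U − W| = 38.763.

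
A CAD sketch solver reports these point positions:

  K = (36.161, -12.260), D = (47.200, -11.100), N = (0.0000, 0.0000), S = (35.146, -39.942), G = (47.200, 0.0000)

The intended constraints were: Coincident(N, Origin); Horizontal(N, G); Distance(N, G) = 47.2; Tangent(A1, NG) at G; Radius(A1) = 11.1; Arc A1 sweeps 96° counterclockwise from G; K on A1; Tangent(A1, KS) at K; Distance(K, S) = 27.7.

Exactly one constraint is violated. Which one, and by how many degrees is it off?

Tangent(A1, KS) at K — off by 8.10°.

N = (0.00, 0.00) ✓; N.y = 0.00, G.y = 0.00 ✓; |NG| = 47.20 ✓; ∠(DG, GN) = 90.00° ✓; |DG| = 11.10 ✓; bearing(D→K) − bearing(D→G) = 96.00° ✓; |DK| = 11.10 ✓; ∠(DK, KS) = 98.10° ✗; |KS| = 27.70 ✓.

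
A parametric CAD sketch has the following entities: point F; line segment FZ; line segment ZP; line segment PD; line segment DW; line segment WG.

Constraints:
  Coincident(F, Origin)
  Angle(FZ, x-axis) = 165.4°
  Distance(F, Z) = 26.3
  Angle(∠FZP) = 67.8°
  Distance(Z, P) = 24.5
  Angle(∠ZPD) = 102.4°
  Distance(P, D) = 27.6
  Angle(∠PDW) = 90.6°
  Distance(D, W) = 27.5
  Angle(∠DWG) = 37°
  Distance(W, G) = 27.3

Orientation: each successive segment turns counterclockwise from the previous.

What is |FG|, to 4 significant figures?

16.53

F is at the origin; FZ runs at 165.4° with length 26.3, so Z = (-25.45, 6.629). ∠FZP = 67.8° gives ZP at -82.40° from the x-axis; with |ZP| = 24.5, P = (-22.21, -17.66). ∠ZPD = 102.4° gives PD at -4.800° from the x-axis; with |PD| = 27.6, D = (5.293, -19.96). ∠PDW = 90.6° gives DW at 84.60° from the x-axis; with |DW| = 27.5, W = (7.881, 7.413). ∠DWG = 37.0° gives WG at -132.4° from the x-axis; with |WG| = 27.3, G = (-10.53, -12.75). Then |FG| = |G − F| = 16.53.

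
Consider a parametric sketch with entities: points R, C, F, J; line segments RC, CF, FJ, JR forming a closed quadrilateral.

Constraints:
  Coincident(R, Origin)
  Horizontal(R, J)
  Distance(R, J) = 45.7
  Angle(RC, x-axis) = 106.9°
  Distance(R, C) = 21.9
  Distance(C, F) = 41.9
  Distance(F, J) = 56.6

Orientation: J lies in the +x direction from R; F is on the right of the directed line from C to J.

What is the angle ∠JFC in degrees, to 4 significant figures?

67.58°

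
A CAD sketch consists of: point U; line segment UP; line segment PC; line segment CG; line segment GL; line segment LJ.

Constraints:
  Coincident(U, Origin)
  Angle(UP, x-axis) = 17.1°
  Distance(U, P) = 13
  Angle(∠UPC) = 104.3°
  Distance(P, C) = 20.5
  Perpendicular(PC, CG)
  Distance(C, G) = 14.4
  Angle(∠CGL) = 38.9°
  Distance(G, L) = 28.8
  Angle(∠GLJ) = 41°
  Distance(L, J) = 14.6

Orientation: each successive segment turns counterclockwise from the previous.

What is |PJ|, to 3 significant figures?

17.7

U is at the origin; UP runs at 17.1° with length 13.0, so P = (12.4, 3.82). ∠UPC = 104.3° gives PC at 92.8° from the x-axis; with |PC| = 20.5, C = (11.4, 24.3). The perpendicularity gives CG at right angles to PC, so CG runs at -177°; with |CG| = 14.4, G = (-2.96, 23.6). ∠CGL = 38.9° gives GL at -36.1° from the x-axis; with |GL| = 28.8, L = (20.3, 6.63). ∠GLJ = 41.0° gives LJ at 103° from the x-axis; with |LJ| = 14.6, J = (17.1, 20.9). Then |PJ| = |J − P| = 17.7.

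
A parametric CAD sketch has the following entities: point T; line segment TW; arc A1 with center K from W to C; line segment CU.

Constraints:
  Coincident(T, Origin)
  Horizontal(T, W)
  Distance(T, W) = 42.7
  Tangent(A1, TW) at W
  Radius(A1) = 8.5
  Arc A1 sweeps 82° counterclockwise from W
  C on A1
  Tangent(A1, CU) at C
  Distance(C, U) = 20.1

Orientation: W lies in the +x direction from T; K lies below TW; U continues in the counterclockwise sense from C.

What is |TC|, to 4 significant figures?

35.05

T is at the origin; T and W share the same y with |TW| = 42.7 and W on the +x side, so W = (42.70, 0.000). The tangent condition forces KW to be normal to TW, so K = W + (0, -8.5) = (42.70, -8.500). On A1, W sits at bearing 90° from K; an 82° counterclockwise sweep puts C at bearing 172°, so C = K + 8.5·(cos 172°, sin 172°) = (34.28, -7.317). Then |TC| = |C − T| = 35.05.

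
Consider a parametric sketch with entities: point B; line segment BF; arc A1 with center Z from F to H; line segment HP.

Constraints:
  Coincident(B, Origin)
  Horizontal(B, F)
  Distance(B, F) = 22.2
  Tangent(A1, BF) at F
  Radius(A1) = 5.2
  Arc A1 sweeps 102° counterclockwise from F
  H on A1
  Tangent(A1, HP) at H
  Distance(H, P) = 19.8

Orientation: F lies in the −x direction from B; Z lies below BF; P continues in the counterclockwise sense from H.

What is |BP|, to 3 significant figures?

34.6

B is at the origin; BF is horizontal with |BF| = 22.2 and F on the −x side, so F = (-22.2, 0.00). The tangent condition forces ZF to be normal to BF, so Z = F + (0, -5.2) = (-22.2, -5.20). On A1, F sits at bearing 90° from Z; a 102° counterclockwise sweep puts H at bearing 192°, so H = Z + 5.2·(cos 192°, sin 192°) = (-27.3, -6.28). Since A1 is tangent to HP there, ZH ⟂ HP, so HP runs along (−sin 192°, cos 192°); with |HP| = 19.8, P = (-23.2, -25.6). Then |BP| = |P − B| = 34.6.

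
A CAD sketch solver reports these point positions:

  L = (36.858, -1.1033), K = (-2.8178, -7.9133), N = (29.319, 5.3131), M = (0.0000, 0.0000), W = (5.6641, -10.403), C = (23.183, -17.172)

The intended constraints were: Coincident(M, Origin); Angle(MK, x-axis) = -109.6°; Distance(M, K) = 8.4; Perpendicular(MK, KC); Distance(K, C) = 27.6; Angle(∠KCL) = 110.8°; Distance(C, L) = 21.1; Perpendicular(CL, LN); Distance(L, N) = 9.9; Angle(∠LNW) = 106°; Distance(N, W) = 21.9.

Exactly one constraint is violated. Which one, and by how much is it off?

Distance(N, W) = 21.9 — off by 6.50.

M = (0.00, 0.00) ✓; MK at -109.6° ✓; |MK| = 8.400 ✓; ∠(MK, KC) = 90.00° ✓; |KC| = 27.60 ✓; ∠KCL = 110.8° ✓; |CL| = 21.10 ✓; ∠(CL, LN) = 90.00° ✓; |LN| = 9.900 ✓; ∠LNW = 106.0° ✓; |NW| = 28.40 ✗.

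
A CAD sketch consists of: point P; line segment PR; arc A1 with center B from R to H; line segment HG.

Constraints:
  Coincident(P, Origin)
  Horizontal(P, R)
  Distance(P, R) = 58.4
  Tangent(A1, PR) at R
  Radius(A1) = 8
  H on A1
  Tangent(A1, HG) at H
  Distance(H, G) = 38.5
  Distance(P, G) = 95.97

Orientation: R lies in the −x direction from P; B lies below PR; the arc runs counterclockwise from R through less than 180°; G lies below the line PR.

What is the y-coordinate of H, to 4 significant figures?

-2.332

Checks: P.y = 0.00, R.y = 0.00 ✓; |BH| = 8.000 ✓; ∠(BH, HG) = 90.00° ✓; |HG| = 38.50 ✓; |PG| = 95.97 ✓.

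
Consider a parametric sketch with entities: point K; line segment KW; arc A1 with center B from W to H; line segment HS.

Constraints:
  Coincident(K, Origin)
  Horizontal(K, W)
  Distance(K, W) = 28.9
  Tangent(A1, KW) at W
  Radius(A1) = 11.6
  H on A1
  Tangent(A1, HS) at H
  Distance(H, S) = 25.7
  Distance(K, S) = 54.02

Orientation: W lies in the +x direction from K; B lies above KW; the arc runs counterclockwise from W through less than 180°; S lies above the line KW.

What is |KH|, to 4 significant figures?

42.38

Checks: K.y = 0.00, W.y = 0.00 ✓; |BH| = 11.60 ✓; ∠(BH, HS) = 90.00° ✓; |HS| = 25.70 ✓; |KS| = 54.02 ✓.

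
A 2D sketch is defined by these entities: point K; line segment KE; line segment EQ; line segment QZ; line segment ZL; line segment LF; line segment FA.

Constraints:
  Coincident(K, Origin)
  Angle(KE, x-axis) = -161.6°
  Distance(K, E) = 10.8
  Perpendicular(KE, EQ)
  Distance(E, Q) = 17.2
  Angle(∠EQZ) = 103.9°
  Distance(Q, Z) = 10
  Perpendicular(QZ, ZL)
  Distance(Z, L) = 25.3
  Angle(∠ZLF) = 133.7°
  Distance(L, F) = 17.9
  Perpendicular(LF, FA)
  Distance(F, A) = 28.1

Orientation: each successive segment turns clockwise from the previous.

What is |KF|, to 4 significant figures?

20.59

K is at the origin; KE runs at -161.6° with length 10.8, so E = (-10.25, -3.409). KE is perpendicular to EQ, so EQ runs at 108.4°; with |EQ| = 17.2, Q = (-15.68, 12.91). ∠EQZ = 103.9° gives QZ at 32.30° from the x-axis; with |QZ| = 10.0, Z = (-7.224, 18.26). The perpendicularity gives ZL at right angles to QZ, so ZL runs at -57.70°; with |ZL| = 25.3, L = (6.295, -3.130). ∠ZLF = 133.7° gives LF at -104.0° from the x-axis; with |LF| = 17.9, F = (1.964, -20.50). Then |KF| = |F − K| = 20.59.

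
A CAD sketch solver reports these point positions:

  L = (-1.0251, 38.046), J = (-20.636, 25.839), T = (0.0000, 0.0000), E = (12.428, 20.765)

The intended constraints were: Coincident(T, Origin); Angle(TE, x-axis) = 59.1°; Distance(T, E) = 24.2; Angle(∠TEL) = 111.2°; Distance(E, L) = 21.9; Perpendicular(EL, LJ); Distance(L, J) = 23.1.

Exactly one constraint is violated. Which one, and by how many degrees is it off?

Perpendicular(EL, LJ) — off by 6.00°.

T = (0.00, 0.00) ✓; TE at 59.10° ✓; |TE| = 24.20 ✓; ∠TEL = 111.2° ✓; |EL| = 21.90 ✓; ∠(EL, LJ) = 84.00° ✗; |LJ| = 23.10 ✓.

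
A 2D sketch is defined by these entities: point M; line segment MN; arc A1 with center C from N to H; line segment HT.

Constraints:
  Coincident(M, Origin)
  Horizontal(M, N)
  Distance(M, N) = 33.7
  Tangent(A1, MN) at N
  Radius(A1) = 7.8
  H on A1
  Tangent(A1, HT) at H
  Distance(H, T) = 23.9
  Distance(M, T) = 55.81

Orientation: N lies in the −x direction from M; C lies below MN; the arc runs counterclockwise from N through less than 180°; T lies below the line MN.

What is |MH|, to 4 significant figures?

41.55

Checks: M.y = 0.00, N.y = 0.00 ✓; ∠(CN, NM) = 90.00° ✓; |CH| = 7.800 ✓; ∠(CH, HT) = 90.00° ✓; |HT| = 23.90 ✓; |MT| = 55.81 ✓.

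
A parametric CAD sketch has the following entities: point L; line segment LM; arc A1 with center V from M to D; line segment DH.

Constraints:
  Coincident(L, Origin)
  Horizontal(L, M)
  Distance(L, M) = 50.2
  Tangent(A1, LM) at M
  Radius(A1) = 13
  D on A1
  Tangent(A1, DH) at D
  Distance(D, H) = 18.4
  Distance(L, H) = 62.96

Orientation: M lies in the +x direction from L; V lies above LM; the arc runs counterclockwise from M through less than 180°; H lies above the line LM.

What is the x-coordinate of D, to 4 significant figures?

61.39

Checks: L.y = 0.00, M.y = 0.00 ✓; |LM| = 50.20 ✓; |VD| = 13.00 ✓; ∠(VD, DH) = 90.00° ✓; |DH| = 18.40 ✓; |LH| = 62.96 ✓.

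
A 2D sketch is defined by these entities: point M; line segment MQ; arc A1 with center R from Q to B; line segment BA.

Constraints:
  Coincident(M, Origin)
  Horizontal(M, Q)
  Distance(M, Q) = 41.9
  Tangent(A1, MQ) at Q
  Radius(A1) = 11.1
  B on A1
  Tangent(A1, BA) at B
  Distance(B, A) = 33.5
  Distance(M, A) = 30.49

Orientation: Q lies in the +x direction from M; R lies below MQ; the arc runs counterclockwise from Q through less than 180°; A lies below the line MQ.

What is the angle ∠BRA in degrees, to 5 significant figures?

71.668°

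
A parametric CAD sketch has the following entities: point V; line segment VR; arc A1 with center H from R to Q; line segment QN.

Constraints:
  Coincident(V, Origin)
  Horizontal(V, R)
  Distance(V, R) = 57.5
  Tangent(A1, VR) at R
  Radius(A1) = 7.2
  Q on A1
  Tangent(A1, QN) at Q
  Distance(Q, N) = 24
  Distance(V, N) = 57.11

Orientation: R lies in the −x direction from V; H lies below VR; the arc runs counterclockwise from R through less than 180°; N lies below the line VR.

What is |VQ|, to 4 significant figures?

64.22

Checks: |HQ| = 7.200 ✓; ∠(HQ, QN) = 90.00° ✓; |QN| = 24.00 ✓; |VN| = 57.11 ✓.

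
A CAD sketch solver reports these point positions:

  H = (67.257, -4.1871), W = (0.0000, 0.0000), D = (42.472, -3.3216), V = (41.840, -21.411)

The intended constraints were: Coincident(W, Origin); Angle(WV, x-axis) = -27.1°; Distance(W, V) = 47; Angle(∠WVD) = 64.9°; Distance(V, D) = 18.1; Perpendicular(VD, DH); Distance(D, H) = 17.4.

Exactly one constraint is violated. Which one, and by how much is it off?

Distance(D, H) = 17.4 — off by 7.40.

W = (0.00, 0.00) ✓; WV at -27.10° ✓; |WV| = 47.00 ✓; ∠WVD = 64.90° ✓; |VD| = 18.10 ✓; ∠(VD, DH) = 90.00° ✓; |DH| = 24.80 ✗.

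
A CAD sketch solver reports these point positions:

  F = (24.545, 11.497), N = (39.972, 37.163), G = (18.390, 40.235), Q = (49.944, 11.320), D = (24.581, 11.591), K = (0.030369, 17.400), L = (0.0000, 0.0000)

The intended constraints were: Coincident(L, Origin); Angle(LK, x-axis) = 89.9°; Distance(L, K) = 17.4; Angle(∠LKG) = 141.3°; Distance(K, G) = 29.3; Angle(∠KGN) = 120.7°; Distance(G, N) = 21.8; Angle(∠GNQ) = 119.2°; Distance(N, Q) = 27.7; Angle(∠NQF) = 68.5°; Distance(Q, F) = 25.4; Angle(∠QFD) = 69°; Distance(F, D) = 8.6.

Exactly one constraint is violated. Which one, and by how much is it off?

Distance(F, D) = 8.6 — off by 8.50.

L = (0.00, 0.00) ✓; LK at 89.90° ✓; |LK| = 17.40 ✓; ∠LKG = 141.3° ✓; |KG| = 29.30 ✓; ∠KGN = 120.7° ✓; |GN| = 21.80 ✓; ∠GNQ = 119.2° ✓; |NQ| = 27.70 ✓; ∠NQF = 68.50° ✓; |QF| = 25.40 ✓; ∠QFD = 69.44° ✓; |FD| = 0.1007 ✗.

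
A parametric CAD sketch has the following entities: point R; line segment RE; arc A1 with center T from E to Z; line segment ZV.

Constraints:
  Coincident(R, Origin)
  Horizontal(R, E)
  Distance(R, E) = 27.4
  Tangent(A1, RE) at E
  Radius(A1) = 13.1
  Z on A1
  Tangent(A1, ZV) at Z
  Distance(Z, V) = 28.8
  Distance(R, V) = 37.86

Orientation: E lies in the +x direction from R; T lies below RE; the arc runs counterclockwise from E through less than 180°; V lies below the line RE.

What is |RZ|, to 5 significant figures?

17.596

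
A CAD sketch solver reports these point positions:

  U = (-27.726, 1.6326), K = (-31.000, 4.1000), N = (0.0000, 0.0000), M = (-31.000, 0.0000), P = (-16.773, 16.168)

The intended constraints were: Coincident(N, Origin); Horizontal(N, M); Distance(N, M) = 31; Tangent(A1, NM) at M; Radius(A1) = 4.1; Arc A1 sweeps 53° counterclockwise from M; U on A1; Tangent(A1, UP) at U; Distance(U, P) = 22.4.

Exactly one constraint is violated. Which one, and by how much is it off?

Distance(U, P) = 22.4 — off by 4.20.

N = (0.00, 0.00) ✓; N.y = 0.00, M.y = 0.00 ✓; |NM| = 31.00 ✓; ∠(KM, MN) = 90.00° ✓; |KM| = 4.100 ✓; bearing(K→U) − bearing(K→M) = 53.00° ✓; |KU| = 4.100 ✓; ∠(KU, UP) = 90.00° ✓; |UP| = 18.20 ✗.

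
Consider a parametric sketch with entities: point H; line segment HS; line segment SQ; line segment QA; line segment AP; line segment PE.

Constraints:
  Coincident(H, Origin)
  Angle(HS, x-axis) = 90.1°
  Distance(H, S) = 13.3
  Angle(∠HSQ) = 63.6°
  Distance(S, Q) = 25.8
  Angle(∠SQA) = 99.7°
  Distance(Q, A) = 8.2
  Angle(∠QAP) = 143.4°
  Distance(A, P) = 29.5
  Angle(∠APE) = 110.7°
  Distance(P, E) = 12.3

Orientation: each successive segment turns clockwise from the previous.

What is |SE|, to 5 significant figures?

33.101

H is at the origin; HS runs at 90.1° with length 13.3, so S = (-0.023213, 13.300). ∠HSQ = 63.6° gives SQ at -26.300° from the x-axis; with |SQ| = 25.8, Q = (23.106, 1.8687). ∠SQA = 99.7° gives QA at -106.60° from the x-axis; with |QA| = 8.2, A = (20.763, -5.9895). ∠QAP = 143.4° gives AP at -143.20° from the x-axis; with |AP| = 29.5, P = (-2.8581, -23.661). ∠APE = 110.7° gives PE at 147.50° from the x-axis; with |PE| = 12.3, E = (-13.232, -17.052). Then |SE| = |E − S| = 33.101.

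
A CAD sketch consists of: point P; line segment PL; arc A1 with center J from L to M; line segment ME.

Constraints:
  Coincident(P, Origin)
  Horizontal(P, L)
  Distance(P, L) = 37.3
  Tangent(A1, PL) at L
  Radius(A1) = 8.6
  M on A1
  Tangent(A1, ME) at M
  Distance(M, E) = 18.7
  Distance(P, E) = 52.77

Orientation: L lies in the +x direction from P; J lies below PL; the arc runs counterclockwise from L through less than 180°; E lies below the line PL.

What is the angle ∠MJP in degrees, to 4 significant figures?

59.34°

Checks: |JM| = 8.600 ✓; ∠(JM, ME) = 90.00° ✓; |ME| = 18.70 ✓; |PE| = 52.77 ✓.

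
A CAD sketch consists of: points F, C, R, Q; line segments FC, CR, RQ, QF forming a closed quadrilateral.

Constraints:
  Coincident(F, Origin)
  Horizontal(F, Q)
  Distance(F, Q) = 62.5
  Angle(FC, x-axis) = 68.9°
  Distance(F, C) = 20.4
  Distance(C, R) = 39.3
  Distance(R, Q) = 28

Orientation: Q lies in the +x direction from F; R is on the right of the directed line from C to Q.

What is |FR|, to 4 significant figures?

36.64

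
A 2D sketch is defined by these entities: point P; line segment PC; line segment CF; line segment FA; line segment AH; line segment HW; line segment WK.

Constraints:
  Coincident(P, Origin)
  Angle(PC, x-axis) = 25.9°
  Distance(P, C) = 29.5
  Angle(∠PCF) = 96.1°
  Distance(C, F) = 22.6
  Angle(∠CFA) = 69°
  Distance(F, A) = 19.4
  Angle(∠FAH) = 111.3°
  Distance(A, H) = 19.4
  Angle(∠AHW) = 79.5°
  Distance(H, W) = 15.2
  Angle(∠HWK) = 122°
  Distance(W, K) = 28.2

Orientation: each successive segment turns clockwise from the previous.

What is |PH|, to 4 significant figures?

11.14

P is at the origin; PC runs at 25.9° with length 29.5, so C = (26.54, 12.89). ∠PCF = 96.1° gives CF at -58.00° from the x-axis; with |CF| = 22.6, F = (38.51, -6.280). ∠CFA = 69.0° gives FA at -169.0° from the x-axis; with |FA| = 19.4, A = (19.47, -9.982). ∠FAH = 111.3° gives AH at 122.3° from the x-axis; with |AH| = 19.4, H = (9.103, 6.416). Then |PH| = |H − P| = 11.14.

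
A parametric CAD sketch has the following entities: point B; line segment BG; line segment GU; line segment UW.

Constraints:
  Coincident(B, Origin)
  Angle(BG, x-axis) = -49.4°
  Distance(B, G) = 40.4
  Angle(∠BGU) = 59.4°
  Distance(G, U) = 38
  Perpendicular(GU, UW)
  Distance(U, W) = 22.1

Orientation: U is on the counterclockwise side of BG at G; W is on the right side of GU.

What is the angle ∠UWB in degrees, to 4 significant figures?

17.04°

∠BGU = 59.4°, so GU runs at -49.4° + (180° − 59.4°) = 71.20° from the x-axis; with |GU| = 38.0, U = G + 38.0·(cos 71.20°, sin 71.20°) = (38.54, 5.298). GU is perpendicular to UW; with |UW| = 22.1 on the right of GU, W = U + 22.1·(0.9466, -0.3223) = (59.46, -1.824). Then cos ∠UWB = WU·WB / (|WU||WB|), giving 17.04°.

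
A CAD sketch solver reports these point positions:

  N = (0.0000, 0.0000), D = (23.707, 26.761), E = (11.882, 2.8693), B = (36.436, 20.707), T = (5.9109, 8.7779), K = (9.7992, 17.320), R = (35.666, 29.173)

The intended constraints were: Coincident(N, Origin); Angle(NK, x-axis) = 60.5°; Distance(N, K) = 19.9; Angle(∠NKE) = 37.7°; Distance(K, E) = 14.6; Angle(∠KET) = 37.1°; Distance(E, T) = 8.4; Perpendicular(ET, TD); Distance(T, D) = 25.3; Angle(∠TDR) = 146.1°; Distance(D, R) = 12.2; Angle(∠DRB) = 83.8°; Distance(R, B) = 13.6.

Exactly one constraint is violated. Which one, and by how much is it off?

Distance(R, B) = 13.6 — off by 5.10.

N = (0.00, 0.00) ✓; NK at 60.50° ✓; |NK| = 19.90 ✓; ∠NKE = 37.70° ✓; |KE| = 14.60 ✓; ∠KET = 37.10° ✓; |ET| = 8.400 ✓; ∠(ET, TD) = 90.00° ✓; |TD| = 25.30 ✓; ∠TDR = 146.1° ✓; |DR| = 12.20 ✓; ∠DRB = 83.79° ✓; |RB| = 8.501 ✗.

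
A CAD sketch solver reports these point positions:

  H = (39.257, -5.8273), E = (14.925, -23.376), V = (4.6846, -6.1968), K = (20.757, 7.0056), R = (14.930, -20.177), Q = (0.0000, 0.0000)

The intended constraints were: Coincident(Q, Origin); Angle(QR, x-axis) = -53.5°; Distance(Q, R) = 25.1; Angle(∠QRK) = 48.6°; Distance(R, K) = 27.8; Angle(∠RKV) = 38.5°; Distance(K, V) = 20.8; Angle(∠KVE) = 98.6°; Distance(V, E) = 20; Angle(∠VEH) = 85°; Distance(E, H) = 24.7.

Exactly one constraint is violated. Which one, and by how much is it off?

Distance(E, H) = 24.7 — off by 5.30.

Q = (0.00, 0.00) ✓; QR at -53.50° ✓; |QR| = 25.10 ✓; ∠QRK = 48.60° ✓; |RK| = 27.80 ✓; ∠RKV = 38.50° ✓; |KV| = 20.80 ✓; ∠KVE = 98.60° ✓; |VE| = 20.00 ✓; ∠VEH = 85.00° ✓; |EH| = 30.00 ✗.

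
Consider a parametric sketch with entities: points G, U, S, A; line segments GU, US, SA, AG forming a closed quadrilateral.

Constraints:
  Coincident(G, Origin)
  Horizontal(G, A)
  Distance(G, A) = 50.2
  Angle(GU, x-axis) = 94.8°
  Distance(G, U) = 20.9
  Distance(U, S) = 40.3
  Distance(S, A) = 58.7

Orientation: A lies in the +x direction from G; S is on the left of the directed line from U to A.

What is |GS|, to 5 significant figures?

57.289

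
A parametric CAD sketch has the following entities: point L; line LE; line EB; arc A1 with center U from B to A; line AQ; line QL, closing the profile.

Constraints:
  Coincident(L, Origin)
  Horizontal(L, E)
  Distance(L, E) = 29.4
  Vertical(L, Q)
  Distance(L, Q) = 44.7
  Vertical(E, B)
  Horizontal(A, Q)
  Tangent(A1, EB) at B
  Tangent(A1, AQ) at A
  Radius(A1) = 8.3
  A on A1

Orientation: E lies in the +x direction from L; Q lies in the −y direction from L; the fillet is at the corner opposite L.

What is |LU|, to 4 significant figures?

42.07

L is at the origin; LE is horizontal with |LE| = 29.4 and E on the +x side, so E = (29.40, 0.000). L and Q share the same x with |LQ| = 44.7 and Q on the −y side, so Q = (0.000, -44.70). The virtual corner opposite L is at (29.40, -44.70). A1 meets EB tangentially, so UB is at right angles to EB and since A1 is tangent to AQ there, UA ⟂ AQ, with radius 8.3, so the center U sits 8.3 in from both sides at U = (21.10, -36.40). Then |LU| = |U − L| = 42.07.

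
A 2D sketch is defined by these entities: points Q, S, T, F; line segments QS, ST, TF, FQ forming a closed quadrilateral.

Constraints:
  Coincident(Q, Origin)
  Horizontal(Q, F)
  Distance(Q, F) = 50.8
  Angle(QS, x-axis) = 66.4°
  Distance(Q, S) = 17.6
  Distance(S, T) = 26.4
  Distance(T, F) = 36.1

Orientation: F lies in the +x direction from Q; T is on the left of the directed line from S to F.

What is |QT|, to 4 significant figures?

41.91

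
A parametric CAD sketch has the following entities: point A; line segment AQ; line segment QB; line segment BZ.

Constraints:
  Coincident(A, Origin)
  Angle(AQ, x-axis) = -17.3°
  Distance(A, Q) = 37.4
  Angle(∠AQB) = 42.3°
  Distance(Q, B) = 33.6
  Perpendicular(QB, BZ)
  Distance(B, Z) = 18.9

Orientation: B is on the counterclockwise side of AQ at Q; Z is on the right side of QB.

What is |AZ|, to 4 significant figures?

44.47

A is at the origin; AQ runs at -17.3° with length 37.4, so Q = 37.4·(cos -17.3°, sin -17.3°) = (35.71, -11.12). ∠AQB = 42.3°, so QB runs at -17.3° + (180° − 42.3°) = 120.4° from the x-axis; with |QB| = 33.6, B = Q + 33.6·(cos 120.4°, sin 120.4°) = (18.71, 17.86). QB is perpendicular to BZ; with |BZ| = 18.9 on the right of QB, Z = B + 18.9·(0.8625, 0.5060) = (35.01, 27.42). Then |AZ| = |Z − A| = 44.47.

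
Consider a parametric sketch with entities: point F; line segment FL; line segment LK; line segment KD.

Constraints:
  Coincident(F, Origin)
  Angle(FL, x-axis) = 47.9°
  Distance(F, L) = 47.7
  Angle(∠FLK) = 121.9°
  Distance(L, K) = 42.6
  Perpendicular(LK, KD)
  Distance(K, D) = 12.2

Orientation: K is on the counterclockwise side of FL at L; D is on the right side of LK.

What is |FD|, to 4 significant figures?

85.88

F is at the origin; FL runs at 47.9° with length 47.7, so L = 47.7·(cos 47.9°, sin 47.9°) = (31.98, 35.39). ∠FLK = 121.9°, so LK runs at 47.9° + (180° − 121.9°) = 106.0° from the x-axis; with |LK| = 42.6, K = L + 42.6·(cos 106.0°, sin 106.0°) = (20.24, 76.34). The perpendicularity gives KD at right angles to LK; with |KD| = 12.2 on the right of LK, D = K + 12.2·(0.9613, 0.2756) = (31.96, 79.70). Then |FD| = |D − F| = 85.88.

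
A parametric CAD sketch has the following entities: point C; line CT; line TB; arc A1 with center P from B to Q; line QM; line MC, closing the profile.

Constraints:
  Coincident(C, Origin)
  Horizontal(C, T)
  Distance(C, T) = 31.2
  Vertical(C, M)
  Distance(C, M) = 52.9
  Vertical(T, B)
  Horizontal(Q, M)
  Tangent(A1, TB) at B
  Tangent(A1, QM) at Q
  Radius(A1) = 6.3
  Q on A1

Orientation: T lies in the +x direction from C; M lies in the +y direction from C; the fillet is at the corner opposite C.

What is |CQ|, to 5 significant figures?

58.467

The virtual corner opposite C is at (31.200, 52.900). Tangency of A1 to TB means the radius PB is perpendicular to TB and tangency of A1 to QM means the radius PQ is perpendicular to QM, with radius 6.3, so the center P sits 6.3 in from both sides at P = (24.900, 46.600). That places the tangent points at B = (31.200, 46.600) on TB and Q = (24.900, 52.900) on QM. Then |CQ| = |Q − C| = 58.467.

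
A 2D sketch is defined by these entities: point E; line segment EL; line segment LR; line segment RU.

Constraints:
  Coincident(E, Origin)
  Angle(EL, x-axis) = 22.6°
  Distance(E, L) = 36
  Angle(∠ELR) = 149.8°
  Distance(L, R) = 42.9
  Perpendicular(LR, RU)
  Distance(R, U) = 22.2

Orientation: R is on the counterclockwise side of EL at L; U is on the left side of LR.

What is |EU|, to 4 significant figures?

74.13

E is at the origin; EL runs at 22.6° with length 36.0, so L = 36.0·(cos 22.6°, sin 22.6°) = (33.24, 13.83). ∠ELR = 149.8°, so LR runs at 22.6° + (180° − 149.8°) = 52.80° from the x-axis; with |LR| = 42.9, R = L + 42.9·(cos 52.80°, sin 52.80°) = (59.17, 48.01). LR is perpendicular to RU; with |RU| = 22.2 on the left of LR, U = R + 22.2·(-0.7965, 0.6046) = (41.49, 61.43). Then |EU| = |U − E| = 74.13.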